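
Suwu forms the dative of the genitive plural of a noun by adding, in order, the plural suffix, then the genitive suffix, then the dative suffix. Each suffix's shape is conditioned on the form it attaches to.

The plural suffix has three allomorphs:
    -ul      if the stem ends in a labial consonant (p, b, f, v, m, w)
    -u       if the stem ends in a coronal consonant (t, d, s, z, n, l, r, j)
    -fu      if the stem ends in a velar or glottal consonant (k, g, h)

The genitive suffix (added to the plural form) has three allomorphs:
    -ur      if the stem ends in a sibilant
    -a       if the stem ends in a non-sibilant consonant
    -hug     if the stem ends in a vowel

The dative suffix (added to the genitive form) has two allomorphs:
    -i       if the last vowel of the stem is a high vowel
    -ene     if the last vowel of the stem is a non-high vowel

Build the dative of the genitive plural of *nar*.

naruhugi

The final consonant of *nar* is /r/, which is coronal, so the plural suffix is -u, giving *naru*.
Since the final sound of the plural form *naru* is /u/ (a vowel), it takes -hug, giving *naruhug*.
The genitive form *naruhug* — last vowel /u/ (a high vowel) → -i → *naruhugi*.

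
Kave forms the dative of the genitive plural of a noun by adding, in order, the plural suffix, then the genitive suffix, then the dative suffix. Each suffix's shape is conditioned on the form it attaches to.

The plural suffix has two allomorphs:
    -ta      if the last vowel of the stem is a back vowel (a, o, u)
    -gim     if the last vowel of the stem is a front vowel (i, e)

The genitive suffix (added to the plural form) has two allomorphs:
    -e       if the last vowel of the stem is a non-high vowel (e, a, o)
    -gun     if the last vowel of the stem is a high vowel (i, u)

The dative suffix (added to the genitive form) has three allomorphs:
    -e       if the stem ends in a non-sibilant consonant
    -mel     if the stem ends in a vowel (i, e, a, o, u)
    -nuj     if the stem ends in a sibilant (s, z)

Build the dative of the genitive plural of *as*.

*as* — last vowel /a/ (a back vowel) → -ta → *asta*.
The plural form *asta* — last vowel /a/ (a non-high vowel) → -e → *astae*.
The genitive form *astae* — final sound /e/ (a vowel) → -mel → *astaemel*.

astaemel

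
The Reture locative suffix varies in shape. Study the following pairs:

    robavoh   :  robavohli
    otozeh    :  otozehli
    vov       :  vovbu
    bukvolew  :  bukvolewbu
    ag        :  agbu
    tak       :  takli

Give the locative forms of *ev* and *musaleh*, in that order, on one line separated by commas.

evbu, musalehli

The pattern is voicing of the final consonant: -li when the stem ends in a voiceless consonant (*robavoh*, *otozeh*, *tak*); -bu when the stem ends in a voiced consonant (*vov*, *bukvolew*, *ag*).
*ev*: final consonant = /v/, voiced → -bu → *evbu*.
*musaleh* — final consonant /h/ (voiceless) → -li → *musalehli*.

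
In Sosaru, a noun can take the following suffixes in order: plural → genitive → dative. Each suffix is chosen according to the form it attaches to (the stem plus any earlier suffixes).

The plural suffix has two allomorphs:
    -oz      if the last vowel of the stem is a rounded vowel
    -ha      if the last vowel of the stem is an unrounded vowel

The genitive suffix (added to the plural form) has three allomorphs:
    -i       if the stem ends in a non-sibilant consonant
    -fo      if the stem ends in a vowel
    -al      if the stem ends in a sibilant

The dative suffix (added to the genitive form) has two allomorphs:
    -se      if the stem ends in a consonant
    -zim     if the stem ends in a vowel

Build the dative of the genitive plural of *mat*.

mathafozim

*mat*: last vowel = /a/, an unrounded vowel → -ha → *matha*.
Since the final sound of the plural form *matha* is /a/ (a vowel), it takes -fo, giving *mathafo*.
The genitive form *mathafo* — final sound /o/ (a vowel) → -zim → *mathafozim*.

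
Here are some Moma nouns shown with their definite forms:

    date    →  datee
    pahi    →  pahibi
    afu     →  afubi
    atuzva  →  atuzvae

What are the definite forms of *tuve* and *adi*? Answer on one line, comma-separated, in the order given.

The alternation tracks the last vowel of the stem — -bi when the last vowel of the stem is a high vowel (*pahi*, *afu*); -e when the last vowel of the stem is a non-high vowel (*date*, *atuzva*).
*tuve* — last vowel /e/ (a non-high vowel) → -e → *tuvee*.
The last vowel of *adi* is /i/, which is a high vowel, so the suffix is -bi, giving *adibi*.

tuvee, adibi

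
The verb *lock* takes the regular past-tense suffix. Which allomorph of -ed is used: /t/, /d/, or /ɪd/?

The stem *lock* ends in a voiceless consonant other than /t/.
The -ed suffix is realized as /ɪd/ after /t, d/; as /t/ after other voiceless consonants; and as /d/ after other voiced sounds.
So -ed on *lock* is pronounced /t/.

/t/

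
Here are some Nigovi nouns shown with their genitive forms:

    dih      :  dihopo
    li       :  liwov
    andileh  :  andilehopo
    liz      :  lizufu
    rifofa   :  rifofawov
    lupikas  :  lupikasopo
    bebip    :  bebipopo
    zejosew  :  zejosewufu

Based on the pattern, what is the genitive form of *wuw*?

The alternation tracks the final sound of the stem — -opo when the stem ends in a voiceless consonant (*dih*, *andileh*, *lupikas*, *bebip*); -ufu when the stem ends in a voiced consonant (*liz*, *zejosew*); -wov when the stem ends in a vowel (*li*, *rifofa*).
Since the final sound of *wuw* is /w/ (a voiced consonant), it takes -ufu, giving *wuwufu*.

wuwufu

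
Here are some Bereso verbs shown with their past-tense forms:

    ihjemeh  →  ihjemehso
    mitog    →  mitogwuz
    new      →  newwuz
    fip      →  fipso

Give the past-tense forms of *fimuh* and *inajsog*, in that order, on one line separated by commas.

fimuhso, inajsogwuz

The pattern is voicing of the final consonant: -so when the stem ends in a voiceless consonant (*ihjemeh*, *fip*); -wuz when the stem ends in a voiced consonant (*mitog*, *new*).
*fimuh*: final consonant = /h/, voiceless → -so → *fimuhso*.
*inajsog*: final consonant = /g/, voiced → -wuz → *inajsogwuz*.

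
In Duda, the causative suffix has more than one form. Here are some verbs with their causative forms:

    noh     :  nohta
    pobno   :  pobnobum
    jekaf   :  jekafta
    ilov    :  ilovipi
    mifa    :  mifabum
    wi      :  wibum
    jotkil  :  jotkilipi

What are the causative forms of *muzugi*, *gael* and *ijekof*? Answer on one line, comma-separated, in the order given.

muzugibum, gaelipi, ijekofta

The suffix is conditioned by the final sound: -ta when the stem ends in a voiceless consonant (*noh*, *jekaf*); -ipi when the stem ends in a voiced consonant (*ilov*, *jotkil*); -bum when the stem ends in a vowel (*pobno*, *mifa*, *wi*).
*muzugi* — final sound /i/ (a vowel) → -bum → *muzugibum*.
The final sound of *gael* is /l/, which is a voiced consonant, so the suffix is -ipi, giving *gaelipi*.
*ijekof* — final sound /f/ (a voiceless consonant) → -ta → *ijekofta*.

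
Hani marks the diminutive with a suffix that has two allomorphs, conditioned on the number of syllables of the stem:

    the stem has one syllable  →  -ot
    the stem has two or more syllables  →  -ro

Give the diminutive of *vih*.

vihot

With one syllable, *vih* takes -ot → *vihot*.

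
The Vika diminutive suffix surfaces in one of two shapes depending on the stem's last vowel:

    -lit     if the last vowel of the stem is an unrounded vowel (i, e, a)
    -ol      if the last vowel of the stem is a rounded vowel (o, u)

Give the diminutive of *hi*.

*hi*: last vowel = /i/, an unrounded vowel → -lit → *hilit*.

hilit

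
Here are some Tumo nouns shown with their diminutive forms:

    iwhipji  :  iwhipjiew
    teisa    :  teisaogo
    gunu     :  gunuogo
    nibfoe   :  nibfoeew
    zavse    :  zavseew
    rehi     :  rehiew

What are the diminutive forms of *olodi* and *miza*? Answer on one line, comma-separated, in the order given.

olodiew, mizaogo

Looking at the last vowel of each stem: -ew when the last vowel of the stem is a front vowel (*iwhipji*, *nibfoe*, *zavse*, *rehi*); -ogo when the last vowel of the stem is a back vowel (*teisa*, *gunu*).
Since the last vowel of *olodi* is /i/ (a front vowel), it takes -ew, giving *olodiew*.
*miza* — last vowel /a/ (a back vowel) → -ogo → *mizaogo*.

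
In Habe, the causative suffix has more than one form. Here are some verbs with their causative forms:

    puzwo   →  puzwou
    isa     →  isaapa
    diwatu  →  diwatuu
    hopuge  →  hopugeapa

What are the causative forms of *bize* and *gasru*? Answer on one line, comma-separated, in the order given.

The suffix is conditioned by the last vowel: -u when the last vowel of the stem is a rounded vowel (*puzwo*, *diwatu*); -apa when the last vowel of the stem is an unrounded vowel (*isa*, *hopuge*).
*bize* — last vowel /e/ (an unrounded vowel) → -apa → *bizeapa*.
*gasru*: last vowel = /u/, a rounded vowel → -u → *gasruu*.

bizeapa, gasruu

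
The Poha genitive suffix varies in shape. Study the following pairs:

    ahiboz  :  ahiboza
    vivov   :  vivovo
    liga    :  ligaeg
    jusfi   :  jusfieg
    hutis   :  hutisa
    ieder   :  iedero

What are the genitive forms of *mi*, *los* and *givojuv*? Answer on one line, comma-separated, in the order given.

The alternation tracks the final sound of the stem — -a when the stem ends in a sibilant (*ahiboz*, *hutis*); -o when the stem ends in a non-sibilant consonant (*vivov*, *ieder*); -eg when the stem ends in a vowel (*liga*, *jusfi*).
*mi* — final sound /i/ (a vowel) → -eg → *mieg*.
Since the final sound of *los* is /s/ (a sibilant), it takes -a, giving *losa*.
*givojuv* — final sound /v/ (a non-sibilant consonant) → -o → *givojuvo*.

mieg, losa, givojuvo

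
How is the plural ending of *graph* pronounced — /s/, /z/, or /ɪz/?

/s/

The stem *graph* ends in a voiceless non-sibilant consonant.
The plural suffix surfaces as /ɪz/ after sibilants, /s/ after other voiceless consonants, and /z/ after other voiced sounds.
So the plural -s on *graph* is pronounced /s/.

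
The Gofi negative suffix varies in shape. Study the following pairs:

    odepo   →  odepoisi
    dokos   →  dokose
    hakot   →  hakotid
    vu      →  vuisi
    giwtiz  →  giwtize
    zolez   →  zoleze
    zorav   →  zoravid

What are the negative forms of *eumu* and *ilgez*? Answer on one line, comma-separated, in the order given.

The alternation tracks the final sound of the stem — -e when the stem ends in a sibilant (*dokos*, *giwtiz*, *zolez*); -id when the stem ends in a non-sibilant consonant (*hakot*, *zorav*); -isi when the stem ends in a vowel (*odepo*, *vu*).
*eumu*: final sound = /u/, a vowel → -isi → *eumuisi*.
*ilgez*: final sound = /z/, a sibilant → -e → *ilgeze*.

eumuisi, ilgeze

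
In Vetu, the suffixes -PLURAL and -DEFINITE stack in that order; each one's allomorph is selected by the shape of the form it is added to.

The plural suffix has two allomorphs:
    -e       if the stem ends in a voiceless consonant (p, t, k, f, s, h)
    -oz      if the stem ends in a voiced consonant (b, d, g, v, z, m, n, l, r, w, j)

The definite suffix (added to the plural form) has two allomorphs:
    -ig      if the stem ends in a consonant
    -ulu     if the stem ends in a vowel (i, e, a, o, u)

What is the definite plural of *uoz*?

*uoz* — final consonant /z/ (voiced) → -oz → *uozoz*.
The plural form *uozoz*: final sound = /z/, a consonant → -ig → *uozozig*.

uozozig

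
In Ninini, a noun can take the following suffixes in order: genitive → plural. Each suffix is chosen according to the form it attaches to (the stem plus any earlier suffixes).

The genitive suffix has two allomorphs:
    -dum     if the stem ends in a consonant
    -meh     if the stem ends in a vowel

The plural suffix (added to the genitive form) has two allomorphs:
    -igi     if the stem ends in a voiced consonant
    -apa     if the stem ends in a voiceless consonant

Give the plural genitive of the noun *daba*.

dabamehapa

The final sound of *daba* is /a/, which is a vowel, so the genitive suffix is -meh, giving *dabameh*.
Since the final consonant of the genitive form *dabameh* is /h/ (voiceless), it takes -apa, giving *dabamehapa*.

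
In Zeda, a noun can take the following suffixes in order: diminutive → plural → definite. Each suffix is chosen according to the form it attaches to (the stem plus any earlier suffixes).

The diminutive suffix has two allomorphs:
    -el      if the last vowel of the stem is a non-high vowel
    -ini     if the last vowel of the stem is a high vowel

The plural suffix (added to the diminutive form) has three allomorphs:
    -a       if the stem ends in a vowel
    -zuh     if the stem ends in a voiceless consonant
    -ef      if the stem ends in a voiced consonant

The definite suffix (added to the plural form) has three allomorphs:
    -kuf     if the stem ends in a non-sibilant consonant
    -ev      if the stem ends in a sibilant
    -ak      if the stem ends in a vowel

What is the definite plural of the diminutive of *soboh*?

*soboh* — last vowel /o/ (a non-high vowel) → -el → *sobohel*.
The diminutive form *sobohel* — final sound /l/ (a voiced consonant) → -ef → *sobohelef*.
The plural form *sobohelef*: final sound = /f/, a non-sibilant consonant → -kuf → *sobohelefkuf*.

sobohelefkuf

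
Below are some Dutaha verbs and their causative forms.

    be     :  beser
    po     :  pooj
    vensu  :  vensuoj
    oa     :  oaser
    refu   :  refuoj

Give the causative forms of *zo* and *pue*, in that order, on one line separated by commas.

zooj, pueser

The alternation tracks the last vowel of the stem — -oj when the last vowel of the stem is a rounded vowel (*po*, *vensu*, *refu*); -ser when the last vowel of the stem is an unrounded vowel (*be*, *oa*).
*zo* — last vowel /o/ (a rounded vowel) → -oj → *zooj*.
*pue* — last vowel /e/ (an unrounded vowel) → -ser → *pueser*.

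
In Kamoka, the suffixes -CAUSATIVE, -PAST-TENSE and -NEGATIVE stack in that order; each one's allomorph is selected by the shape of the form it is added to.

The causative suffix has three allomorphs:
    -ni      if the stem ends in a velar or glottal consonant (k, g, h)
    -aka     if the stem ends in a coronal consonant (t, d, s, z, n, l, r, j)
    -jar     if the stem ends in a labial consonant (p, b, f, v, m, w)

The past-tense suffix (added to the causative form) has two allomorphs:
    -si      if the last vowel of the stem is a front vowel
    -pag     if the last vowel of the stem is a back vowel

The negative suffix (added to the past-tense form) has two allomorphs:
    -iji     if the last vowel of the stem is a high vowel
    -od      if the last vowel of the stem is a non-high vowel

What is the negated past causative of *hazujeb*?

hazujebjarpagod

*hazujeb* — final consonant /b/ (labial) → -jar → *hazujebjar*.
Since the last vowel of the causative form *hazujebjar* is /a/ (a back vowel), it takes -pag, giving *hazujebjarpag*.
The last vowel of the past-tense form *hazujebjarpag* is /a/, which is a non-high vowel, so the negative suffix is -od, giving *hazujebjarpagod*.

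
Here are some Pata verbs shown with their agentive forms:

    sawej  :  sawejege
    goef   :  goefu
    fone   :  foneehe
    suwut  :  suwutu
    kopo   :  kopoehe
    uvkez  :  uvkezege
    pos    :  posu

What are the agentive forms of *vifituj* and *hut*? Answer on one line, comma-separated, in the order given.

The suffix is conditioned by the final sound: -u when the stem ends in a voiceless consonant (*goef*, *suwut*, *pos*); -ege when the stem ends in a voiced consonant (*sawej*, *uvkez*); -ehe when the stem ends in a vowel (*fone*, *kopo*).
Since the final sound of *vifituj* is /j/ (a voiced consonant), it takes -ege, giving *vifitujege*.
*hut* — final sound /t/ (a voiceless consonant) → -u → *hutu*.

vifitujege, hutu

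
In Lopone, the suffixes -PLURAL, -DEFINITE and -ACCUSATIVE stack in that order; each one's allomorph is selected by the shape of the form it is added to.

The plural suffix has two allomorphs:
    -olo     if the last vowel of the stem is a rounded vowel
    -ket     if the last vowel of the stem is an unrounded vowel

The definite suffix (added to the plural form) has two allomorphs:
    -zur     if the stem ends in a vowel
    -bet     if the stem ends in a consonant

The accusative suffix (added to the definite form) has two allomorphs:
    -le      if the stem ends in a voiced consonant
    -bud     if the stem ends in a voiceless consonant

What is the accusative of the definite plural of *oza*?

*oza*: last vowel = /a/, an unrounded vowel → -ket → *ozaket*.
Since the final sound of the plural form *ozaket* is /t/ (a consonant), it takes -bet, giving *ozaketbet*.
Since the final consonant of the definite form *ozaketbet* is /t/ (voiceless), it takes -bud, giving *ozaketbetbud*.

ozaketbetbud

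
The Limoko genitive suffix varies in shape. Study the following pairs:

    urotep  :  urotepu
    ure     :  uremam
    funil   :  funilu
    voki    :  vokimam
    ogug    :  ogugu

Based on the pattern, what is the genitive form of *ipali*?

ipalimam

Looking at the final sound of each stem: -u when the stem ends in a consonant (*urotep*, *funil*, *ogug*); -mam when the stem ends in a vowel (*ure*, *voki*).
Since the final sound of *ipali* is /i/ (a vowel), it takes -mam, giving *ipalimam*.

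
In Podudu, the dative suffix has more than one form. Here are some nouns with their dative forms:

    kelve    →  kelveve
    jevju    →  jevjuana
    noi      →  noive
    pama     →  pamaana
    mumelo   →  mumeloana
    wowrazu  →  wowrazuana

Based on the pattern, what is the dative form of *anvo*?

anvoana

The alternation tracks the last vowel of the stem — -ve when the last vowel of the stem is a front vowel (*kelve*, *noi*); -ana when the last vowel of the stem is a back vowel (*jevju*, *pama*, *mumelo*, *wowrazu*).
*anvo* — last vowel /o/ (a back vowel) → -ana → *anvoana*.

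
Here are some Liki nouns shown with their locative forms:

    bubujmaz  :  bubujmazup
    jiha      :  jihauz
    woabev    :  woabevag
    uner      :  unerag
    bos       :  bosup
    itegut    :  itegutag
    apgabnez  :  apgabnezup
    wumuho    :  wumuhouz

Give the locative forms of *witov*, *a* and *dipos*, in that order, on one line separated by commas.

The suffix is conditioned by the final sound: -up when the stem ends in a sibilant (*bubujmaz*, *bos*, *apgabnez*); -ag when the stem ends in a non-sibilant consonant (*woabev*, *uner*, *itegut*); -uz when the stem ends in a vowel (*jiha*, *wumuho*).
*witov*: final sound = /v/, a non-sibilant consonant → -ag → *witovag*.
The final sound of *a* is /a/, which is a vowel, so the suffix is -uz, giving *auz*.
Since the final sound of *dipos* is /s/ (a sibilant), it takes -up, giving *diposup*.

witovag, auz, diposup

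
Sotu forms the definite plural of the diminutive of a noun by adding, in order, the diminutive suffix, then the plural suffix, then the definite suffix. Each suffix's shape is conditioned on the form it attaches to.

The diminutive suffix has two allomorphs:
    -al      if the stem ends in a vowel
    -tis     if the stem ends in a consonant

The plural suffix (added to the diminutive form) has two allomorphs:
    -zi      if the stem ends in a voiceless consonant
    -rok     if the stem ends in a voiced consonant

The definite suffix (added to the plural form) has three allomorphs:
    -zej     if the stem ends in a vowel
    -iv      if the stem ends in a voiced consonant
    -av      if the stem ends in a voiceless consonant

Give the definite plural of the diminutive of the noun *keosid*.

Since the final sound of *keosid* is /d/ (a consonant), it takes -tis, giving *keosidtis*.
The diminutive form *keosidtis*: final consonant = /s/, voiceless → -zi → *keosidtiszi*.
The final sound of the plural form *keosidtiszi* is /i/, which is a vowel, so the definite suffix is -zej, giving *keosidtiszizej*.

keosidtiszizej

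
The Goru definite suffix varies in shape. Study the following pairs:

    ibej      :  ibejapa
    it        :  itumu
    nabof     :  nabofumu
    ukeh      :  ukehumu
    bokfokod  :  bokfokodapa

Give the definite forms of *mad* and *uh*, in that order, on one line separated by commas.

The alternation tracks the final consonant of the stem — -umu when the stem ends in a voiceless consonant (*it*, *nabof*, *ukeh*); -apa when the stem ends in a voiced consonant (*ibej*, *bokfokod*).
*mad* — final consonant /d/ (voiced) → -apa → *madapa*.
The final consonant of *uh* is /h/, which is voiceless, so the suffix is -umu, giving *uhumu*.

madapa, uhumu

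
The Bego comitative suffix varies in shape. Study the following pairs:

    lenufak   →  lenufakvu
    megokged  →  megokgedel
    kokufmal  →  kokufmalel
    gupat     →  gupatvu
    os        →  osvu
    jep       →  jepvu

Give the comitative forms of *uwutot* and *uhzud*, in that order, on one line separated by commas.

uwutotvu, uhzudel

Looking at the final consonant of each stem: -vu when the stem ends in a voiceless consonant (*lenufak*, *gupat*, *os*, *jep*); -el when the stem ends in a voiced consonant (*megokged*, *kokufmal*).
*uwutot*: final consonant = /t/, voiceless → -vu → *uwutotvu*.
Since the final consonant of *uhzud* is /d/ (voiced), it takes -el, giving *uhzudel*.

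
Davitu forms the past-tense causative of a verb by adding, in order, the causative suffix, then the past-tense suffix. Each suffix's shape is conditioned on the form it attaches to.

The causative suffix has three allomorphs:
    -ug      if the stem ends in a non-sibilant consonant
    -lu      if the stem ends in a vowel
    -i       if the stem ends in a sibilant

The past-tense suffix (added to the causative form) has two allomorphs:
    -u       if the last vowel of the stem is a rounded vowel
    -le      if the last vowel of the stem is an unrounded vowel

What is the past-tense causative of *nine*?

The final sound of *nine* is /e/, which is a vowel, so the causative suffix is -lu, giving *ninelu*.
The causative form *ninelu*: last vowel = /u/, a rounded vowel → -u → *nineluu*.

nineluu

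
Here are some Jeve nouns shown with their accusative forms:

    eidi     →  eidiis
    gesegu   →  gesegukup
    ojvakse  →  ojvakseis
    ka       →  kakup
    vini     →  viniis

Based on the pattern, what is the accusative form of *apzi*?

The suffix is conditioned by the last vowel: -is when the last vowel of the stem is a front vowel (*eidi*, *ojvakse*, *vini*); -kup when the last vowel of the stem is a back vowel (*gesegu*, *ka*).
The last vowel of *apzi* is /i/, which is a front vowel, so the suffix is -is, giving *apziis*.

apziis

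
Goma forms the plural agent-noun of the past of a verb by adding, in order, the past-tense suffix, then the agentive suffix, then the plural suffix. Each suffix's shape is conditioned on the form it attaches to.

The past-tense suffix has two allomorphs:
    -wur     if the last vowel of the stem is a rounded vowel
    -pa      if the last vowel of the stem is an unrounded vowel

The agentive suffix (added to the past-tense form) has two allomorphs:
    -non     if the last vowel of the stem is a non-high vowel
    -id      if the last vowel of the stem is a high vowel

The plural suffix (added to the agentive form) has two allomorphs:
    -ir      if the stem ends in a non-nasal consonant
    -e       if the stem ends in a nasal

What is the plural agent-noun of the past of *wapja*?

The last vowel of *wapja* is /a/, which is an unrounded vowel, so the past-tense suffix is -pa, giving *wapjapa*.
The last vowel of the past-tense form *wapjapa* is /a/, which is a non-high vowel, so the agentive suffix is -non, giving *wapjapanon*.
The agentive form *wapjapanon* — final consonant /n/ (a nasal) → -e → *wapjapanone*.

wapjapanone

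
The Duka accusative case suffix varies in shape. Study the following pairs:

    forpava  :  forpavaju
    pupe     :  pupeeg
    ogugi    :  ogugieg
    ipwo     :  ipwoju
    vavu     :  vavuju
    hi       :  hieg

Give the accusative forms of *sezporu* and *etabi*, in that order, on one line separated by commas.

The pattern is front/back vowel harmony: -eg when the last vowel of the stem is a front vowel (*pupe*, *ogugi*, *hi*); -ju when the last vowel of the stem is a back vowel (*forpava*, *ipwo*, *vavu*).
*sezporu* — last vowel /u/ (a back vowel) → -ju → *sezporuju*.
*etabi* — last vowel /i/ (a front vowel) → -eg → *etabieg*.

sezporuju, etabieg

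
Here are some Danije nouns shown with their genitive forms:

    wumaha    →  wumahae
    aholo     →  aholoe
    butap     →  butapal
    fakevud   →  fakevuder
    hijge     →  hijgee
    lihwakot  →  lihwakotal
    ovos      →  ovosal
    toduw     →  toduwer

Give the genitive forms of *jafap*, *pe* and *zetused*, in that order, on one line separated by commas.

Looking at the final sound of each stem: -al when the stem ends in a voiceless consonant (*butap*, *lihwakot*, *ovos*); -er when the stem ends in a voiced consonant (*fakevud*, *toduw*); -e when the stem ends in a vowel (*wumaha*, *aholo*, *hijge*).
The final sound of *jafap* is /p/, which is a voiceless consonant, so the suffix is -al, giving *jafapal*.
The final sound of *pe* is /e/, which is a vowel, so the suffix is -e, giving *pee*.
*zetused*: final sound = /d/, a voiced consonant → -er → *zetuseder*.

jafapal, pee, zetuseder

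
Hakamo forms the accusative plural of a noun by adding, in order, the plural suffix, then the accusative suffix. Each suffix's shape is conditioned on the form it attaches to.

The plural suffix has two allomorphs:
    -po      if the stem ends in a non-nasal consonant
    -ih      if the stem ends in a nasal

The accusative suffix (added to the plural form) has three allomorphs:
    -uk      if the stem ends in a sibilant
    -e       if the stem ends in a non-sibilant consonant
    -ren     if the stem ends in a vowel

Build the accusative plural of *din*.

The final consonant of *din* is /n/, which is a nasal, so the plural suffix is -ih, giving *dinih*.
The plural form *dinih* — final sound /h/ (a non-sibilant consonant) → -e → *dinihe*.

dinihe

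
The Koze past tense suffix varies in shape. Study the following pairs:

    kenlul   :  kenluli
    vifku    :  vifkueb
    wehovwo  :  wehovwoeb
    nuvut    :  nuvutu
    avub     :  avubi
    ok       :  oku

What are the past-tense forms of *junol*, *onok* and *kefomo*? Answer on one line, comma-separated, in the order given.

The pattern is voicing of the final sound: -u when the stem ends in a voiceless consonant (*nuvut*, *ok*); -i when the stem ends in a voiced consonant (*kenlul*, *avub*); -eb when the stem ends in a vowel (*vifku*, *wehovwo*).
*junol* — final sound /l/ (a voiced consonant) → -i → *junoli*.
The final sound of *onok* is /k/, which is a voiceless consonant, so the suffix is -u, giving *onoku*.
*kefomo*: final sound = /o/, a vowel → -eb → *kefomoeb*.

junoli, onoku, kefomoeb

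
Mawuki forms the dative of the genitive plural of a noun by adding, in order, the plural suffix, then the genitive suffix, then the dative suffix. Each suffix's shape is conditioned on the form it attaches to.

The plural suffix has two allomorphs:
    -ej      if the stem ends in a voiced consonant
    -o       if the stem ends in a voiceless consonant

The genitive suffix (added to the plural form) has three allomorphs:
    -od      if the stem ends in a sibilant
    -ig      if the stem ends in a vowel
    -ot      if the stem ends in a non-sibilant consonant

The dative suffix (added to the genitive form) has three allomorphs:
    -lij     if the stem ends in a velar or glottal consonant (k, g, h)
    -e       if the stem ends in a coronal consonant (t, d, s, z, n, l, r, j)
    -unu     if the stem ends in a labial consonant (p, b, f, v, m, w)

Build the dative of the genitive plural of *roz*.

*roz* — final consonant /z/ (voiced) → -ej → *rozej*.
The plural form *rozej*: final sound = /j/, a non-sibilant consonant → -ot → *rozejot*.
Since the final consonant of the genitive form *rozejot* is /t/ (coronal), it takes -e, giving *rozejote*.

rozejote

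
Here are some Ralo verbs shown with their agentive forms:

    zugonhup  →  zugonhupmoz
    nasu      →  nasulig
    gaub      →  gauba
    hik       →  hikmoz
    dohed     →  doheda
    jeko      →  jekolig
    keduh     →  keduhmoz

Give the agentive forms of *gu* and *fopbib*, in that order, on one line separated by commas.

gulig, fopbiba

The pattern is voicing of the final sound: -moz when the stem ends in a voiceless consonant (*zugonhup*, *hik*, *keduh*); -a when the stem ends in a voiced consonant (*gaub*, *dohed*); -lig when the stem ends in a vowel (*nasu*, *jeko*).
Since the final sound of *gu* is /u/ (a vowel), it takes -lig, giving *gulig*.
*fopbib*: final sound = /b/, a voiced consonant → -a → *fopbiba*.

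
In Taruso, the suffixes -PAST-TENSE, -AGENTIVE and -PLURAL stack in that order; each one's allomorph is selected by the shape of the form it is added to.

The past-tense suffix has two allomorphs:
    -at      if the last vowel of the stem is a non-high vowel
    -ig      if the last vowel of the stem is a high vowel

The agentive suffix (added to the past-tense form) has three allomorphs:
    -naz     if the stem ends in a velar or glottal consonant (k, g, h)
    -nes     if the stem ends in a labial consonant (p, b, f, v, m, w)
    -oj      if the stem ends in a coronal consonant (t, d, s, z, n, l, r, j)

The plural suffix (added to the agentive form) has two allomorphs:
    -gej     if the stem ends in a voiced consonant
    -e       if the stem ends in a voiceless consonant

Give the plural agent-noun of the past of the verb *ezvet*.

ezvetatojgej

*ezvet* — last vowel /e/ (a non-high vowel) → -at → *ezvetat*.
The past-tense form *ezvetat*: final consonant = /t/, coronal → -oj → *ezvetatoj*.
The final consonant of the agentive form *ezvetatoj* is /j/, which is voiced, so the plural suffix is -gej, giving *ezvetatojgej*.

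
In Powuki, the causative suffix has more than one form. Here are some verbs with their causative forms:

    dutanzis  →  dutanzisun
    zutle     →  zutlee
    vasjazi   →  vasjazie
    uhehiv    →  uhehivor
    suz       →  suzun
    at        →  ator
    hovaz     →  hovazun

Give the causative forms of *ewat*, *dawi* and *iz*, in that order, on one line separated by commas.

The suffix is conditioned by the final sound: -un when the stem ends in a sibilant (*dutanzis*, *suz*, *hovaz*); -or when the stem ends in a non-sibilant consonant (*uhehiv*, *at*); -e when the stem ends in a vowel (*zutle*, *vasjazi*).
*ewat* — final sound /t/ (a non-sibilant consonant) → -or → *ewator*.
Since the final sound of *dawi* is /i/ (a vowel), it takes -e, giving *dawie*.
Since the final sound of *iz* is /z/ (a sibilant), it takes -un, giving *izun*.

ewator, dawie, izun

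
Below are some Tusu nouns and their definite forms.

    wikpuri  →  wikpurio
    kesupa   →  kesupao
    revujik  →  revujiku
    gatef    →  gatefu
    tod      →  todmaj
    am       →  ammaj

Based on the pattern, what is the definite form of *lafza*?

lafzao

The pattern is voicing of the final sound: -u when the stem ends in a voiceless consonant (*revujik*, *gatef*); -maj when the stem ends in a voiced consonant (*tod*, *am*); -o when the stem ends in a vowel (*wikpuri*, *kesupa*).
*lafza* — final sound /a/ (a vowel) → -o → *lafzao*.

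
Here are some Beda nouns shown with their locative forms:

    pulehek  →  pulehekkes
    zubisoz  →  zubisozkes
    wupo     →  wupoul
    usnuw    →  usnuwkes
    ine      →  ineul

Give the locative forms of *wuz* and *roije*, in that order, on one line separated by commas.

wuzkes, roijeul

The pattern is consonant vs. vowel: -kes when the stem ends in a consonant (*pulehek*, *zubisoz*, *usnuw*); -ul when the stem ends in a vowel (*wupo*, *ine*).
*wuz*: final sound = /z/, a consonant → -kes → *wuzkes*.
*roije*: final sound = /e/, a vowel → -ul → *roijeul*.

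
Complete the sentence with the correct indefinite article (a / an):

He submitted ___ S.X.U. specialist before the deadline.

The indefinite article is chosen by the initial *sound* of the following word, not its spelling.
The initialism *S.X.U.* is read letter by letter; the first letter, S, is pronounced /ɛs/, which begins with a vowel sound.
So the article is *an*: He submitted an S.X.U. specialist before the deadline.

an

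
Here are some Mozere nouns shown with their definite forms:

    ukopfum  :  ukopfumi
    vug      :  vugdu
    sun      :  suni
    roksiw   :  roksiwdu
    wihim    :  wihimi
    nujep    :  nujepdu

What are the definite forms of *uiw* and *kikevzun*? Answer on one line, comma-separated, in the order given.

The pattern is nasality of the final consonant: -i when the stem ends in a nasal (*ukopfum*, *sun*, *wihim*); -du when the stem ends in a non-nasal consonant (*vug*, *roksiw*, *nujep*).
Since the final consonant of *uiw* is /w/ (non-nasal), it takes -du, giving *uiwdu*.
*kikevzun*: final consonant = /n/, a nasal → -i → *kikevzuni*.

uiwdu, kikevzuni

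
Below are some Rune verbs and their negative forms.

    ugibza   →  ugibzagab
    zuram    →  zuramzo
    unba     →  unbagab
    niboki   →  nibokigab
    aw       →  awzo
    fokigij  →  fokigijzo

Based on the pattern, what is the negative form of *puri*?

purigab

The pattern is consonant vs. vowel: -zo when the stem ends in a consonant (*zuram*, *aw*, *fokigij*); -gab when the stem ends in a vowel (*ugibza*, *unba*, *niboki*).
Since the final sound of *puri* is /i/ (a vowel), it takes -gab, giving *purigab*.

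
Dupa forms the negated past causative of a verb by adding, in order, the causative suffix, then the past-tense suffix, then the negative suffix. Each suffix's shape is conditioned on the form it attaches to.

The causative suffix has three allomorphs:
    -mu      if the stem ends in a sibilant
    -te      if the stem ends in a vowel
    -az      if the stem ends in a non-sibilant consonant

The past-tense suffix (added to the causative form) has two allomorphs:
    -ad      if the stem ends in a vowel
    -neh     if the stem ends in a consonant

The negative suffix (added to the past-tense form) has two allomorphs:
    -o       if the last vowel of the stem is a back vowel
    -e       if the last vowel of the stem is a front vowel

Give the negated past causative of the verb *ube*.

The final sound of *ube* is /e/, which is a vowel, so the causative suffix is -te, giving *ubete*.
The causative form *ubete*: final sound = /e/, a vowel → -ad → *ubetead*.
The past-tense form *ubetead* — last vowel /a/ (a back vowel) → -o → *ubeteado*.

ubeteado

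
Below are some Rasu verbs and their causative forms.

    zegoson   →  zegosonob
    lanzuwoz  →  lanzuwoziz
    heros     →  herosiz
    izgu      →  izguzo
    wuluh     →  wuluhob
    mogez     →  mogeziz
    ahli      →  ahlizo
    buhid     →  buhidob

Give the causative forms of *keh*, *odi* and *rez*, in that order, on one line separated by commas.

The suffix is conditioned by the final sound: -iz when the stem ends in a sibilant (*lanzuwoz*, *heros*, *mogez*); -ob when the stem ends in a non-sibilant consonant (*zegoson*, *wuluh*, *buhid*); -zo when the stem ends in a vowel (*izgu*, *ahli*).
Since the final sound of *keh* is /h/ (a non-sibilant consonant), it takes -ob, giving *kehob*.
The final sound of *odi* is /i/, which is a vowel, so the suffix is -zo, giving *odizo*.
The final sound of *rez* is /z/, which is a sibilant, so the suffix is -iz, giving *reziz*.

kehob, odizo, reziz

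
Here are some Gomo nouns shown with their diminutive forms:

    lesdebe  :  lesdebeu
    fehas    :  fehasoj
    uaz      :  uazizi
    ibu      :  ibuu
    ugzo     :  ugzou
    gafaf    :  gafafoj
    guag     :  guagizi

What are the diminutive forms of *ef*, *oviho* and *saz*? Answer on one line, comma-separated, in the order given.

The alternation tracks the final sound of the stem — -oj when the stem ends in a voiceless consonant (*fehas*, *gafaf*); -izi when the stem ends in a voiced consonant (*uaz*, *guag*); -u when the stem ends in a vowel (*lesdebe*, *ibu*, *ugzo*).
*ef*: final sound = /f/, a voiceless consonant → -oj → *efoj*.
*oviho*: final sound = /o/, a vowel → -u → *ovihou*.
*saz* — final sound /z/ (a voiced consonant) → -izi → *sazizi*.

efoj, ovihou, sazizi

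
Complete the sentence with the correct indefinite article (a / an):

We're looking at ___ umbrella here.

The indefinite article is chosen by the initial *sound* of the following word, not its spelling.
*umbrella* begins with the sound /ʌ/ (u pronounced /ʌ/) — a vowel sound.
So the article is *an*: We're looking at an umbrella here.

an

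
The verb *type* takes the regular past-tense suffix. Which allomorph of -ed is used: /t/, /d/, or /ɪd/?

The stem *type* ends in a voiceless consonant other than /t/.
The -ed suffix is realized as /ɪd/ after /t, d/; as /t/ after other voiceless consonants; and as /d/ after other voiced sounds.
So -ed on *type* is pronounced /t/.

/t/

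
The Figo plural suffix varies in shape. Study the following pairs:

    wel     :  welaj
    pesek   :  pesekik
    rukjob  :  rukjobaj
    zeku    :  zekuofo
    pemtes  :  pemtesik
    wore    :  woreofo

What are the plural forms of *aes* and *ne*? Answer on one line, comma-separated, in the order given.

aesik, neofo

The pattern is voicing of the final sound: -ik when the stem ends in a voiceless consonant (*pesek*, *pemtes*); -aj when the stem ends in a voiced consonant (*wel*, *rukjob*); -ofo when the stem ends in a vowel (*zeku*, *wore*).
The final sound of *aes* is /s/, which is a voiceless consonant, so the suffix is -ik, giving *aesik*.
*ne*: final sound = /e/, a vowel → -ofo → *neofo*.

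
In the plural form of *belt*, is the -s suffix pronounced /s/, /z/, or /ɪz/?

/s/

The stem *belt* ends in a voiceless non-sibilant consonant.
The plural suffix surfaces as /ɪz/ after sibilants, /s/ after other voiceless consonants, and /z/ after other voiced sounds.
So the plural -s on *belt* is pronounced /s/.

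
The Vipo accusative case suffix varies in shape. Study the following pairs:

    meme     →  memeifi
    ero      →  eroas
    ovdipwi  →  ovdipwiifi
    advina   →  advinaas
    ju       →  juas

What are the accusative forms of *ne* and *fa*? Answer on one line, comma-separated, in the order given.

neifi, faas

The pattern is front/back vowel harmony: -ifi when the last vowel of the stem is a front vowel (*meme*, *ovdipwi*); -as when the last vowel of the stem is a back vowel (*ero*, *advina*, *ju*).
*ne* — last vowel /e/ (a front vowel) → -ifi → *neifi*.
*fa*: last vowel = /a/, a back vowel → -as → *faas*.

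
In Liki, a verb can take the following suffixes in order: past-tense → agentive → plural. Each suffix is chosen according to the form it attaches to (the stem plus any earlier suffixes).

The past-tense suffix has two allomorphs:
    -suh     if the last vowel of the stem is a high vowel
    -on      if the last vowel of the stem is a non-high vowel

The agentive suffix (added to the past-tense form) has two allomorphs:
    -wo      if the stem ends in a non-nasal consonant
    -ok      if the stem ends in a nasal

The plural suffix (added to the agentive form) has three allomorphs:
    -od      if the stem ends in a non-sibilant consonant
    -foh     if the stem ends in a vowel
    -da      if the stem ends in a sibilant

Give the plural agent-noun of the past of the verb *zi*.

zisuhwofoh

*zi*: last vowel = /i/, a high vowel → -suh → *zisuh*.
The final consonant of the past-tense form *zisuh* is /h/, which is non-nasal, so the agentive suffix is -wo, giving *zisuhwo*.
The agentive form *zisuhwo*: final sound = /o/, a vowel → -foh → *zisuhwofoh*.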